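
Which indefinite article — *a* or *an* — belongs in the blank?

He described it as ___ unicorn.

a

The indefinite article is chosen by the initial *sound* of the following word, not its spelling.
*unicorn* begins with the sound /juː/ (u pronounced /juː/) — a consonant sound.
So the article is *a*: He described it as a unicorn.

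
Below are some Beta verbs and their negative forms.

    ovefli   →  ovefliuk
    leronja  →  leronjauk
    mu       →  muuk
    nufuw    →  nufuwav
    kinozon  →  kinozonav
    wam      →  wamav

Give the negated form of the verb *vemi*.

The alternation tracks the final sound of the stem — -av when the stem ends in a consonant (*nufuw*, *kinozon*, *wam*); -uk when the stem ends in a vowel (*ovefli*, *leronja*, *mu*).
*vemi* — final sound /i/ (a vowel) → -uk → *vemiuk*.

vemiuk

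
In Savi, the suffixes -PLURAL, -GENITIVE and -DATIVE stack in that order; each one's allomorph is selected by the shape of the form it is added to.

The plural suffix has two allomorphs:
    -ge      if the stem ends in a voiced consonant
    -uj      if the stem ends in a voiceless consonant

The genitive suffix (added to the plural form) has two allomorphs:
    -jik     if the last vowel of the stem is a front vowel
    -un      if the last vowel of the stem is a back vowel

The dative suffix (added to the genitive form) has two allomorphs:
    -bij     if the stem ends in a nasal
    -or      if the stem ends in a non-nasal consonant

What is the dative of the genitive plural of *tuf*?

tufujunbij

*tuf* — final consonant /f/ (voiceless) → -uj → *tufuj*.
The plural form *tufuj*: last vowel = /u/, a back vowel → -un → *tufujun*.
The genitive form *tufujun* — final consonant /n/ (a nasal) → -bij → *tufujunbij*.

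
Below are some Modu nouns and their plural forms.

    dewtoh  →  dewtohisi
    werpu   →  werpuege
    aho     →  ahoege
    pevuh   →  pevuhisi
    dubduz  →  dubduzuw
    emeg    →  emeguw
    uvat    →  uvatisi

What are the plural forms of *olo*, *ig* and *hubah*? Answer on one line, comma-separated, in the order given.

The alternation tracks the final sound of the stem — -isi when the stem ends in a voiceless consonant (*dewtoh*, *pevuh*, *uvat*); -uw when the stem ends in a voiced consonant (*dubduz*, *emeg*); -ege when the stem ends in a vowel (*werpu*, *aho*).
Since the final sound of *olo* is /o/ (a vowel), it takes -ege, giving *oloege*.
Since the final sound of *ig* is /g/ (a voiced consonant), it takes -uw, giving *iguw*.
The final sound of *hubah* is /h/, which is a voiceless consonant, so the suffix is -isi, giving *hubahisi*.

oloege, iguw, hubahisi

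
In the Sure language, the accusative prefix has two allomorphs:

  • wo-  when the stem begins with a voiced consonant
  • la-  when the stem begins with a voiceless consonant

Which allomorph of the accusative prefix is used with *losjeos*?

Since the first consonant of *losjeos* is /l/ (voiced), it takes wo-.

wo-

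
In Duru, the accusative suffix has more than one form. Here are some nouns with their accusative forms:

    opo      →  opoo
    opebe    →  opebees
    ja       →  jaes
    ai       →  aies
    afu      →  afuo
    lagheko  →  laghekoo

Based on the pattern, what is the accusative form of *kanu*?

kanuo

The alternation tracks the last vowel of the stem — -o when the last vowel of the stem is a rounded vowel (*opo*, *afu*, *lagheko*); -es when the last vowel of the stem is an unrounded vowel (*opebe*, *ja*, *ai*).
*kanu* — last vowel /u/ (a rounded vowel) → -o → *kanuo*.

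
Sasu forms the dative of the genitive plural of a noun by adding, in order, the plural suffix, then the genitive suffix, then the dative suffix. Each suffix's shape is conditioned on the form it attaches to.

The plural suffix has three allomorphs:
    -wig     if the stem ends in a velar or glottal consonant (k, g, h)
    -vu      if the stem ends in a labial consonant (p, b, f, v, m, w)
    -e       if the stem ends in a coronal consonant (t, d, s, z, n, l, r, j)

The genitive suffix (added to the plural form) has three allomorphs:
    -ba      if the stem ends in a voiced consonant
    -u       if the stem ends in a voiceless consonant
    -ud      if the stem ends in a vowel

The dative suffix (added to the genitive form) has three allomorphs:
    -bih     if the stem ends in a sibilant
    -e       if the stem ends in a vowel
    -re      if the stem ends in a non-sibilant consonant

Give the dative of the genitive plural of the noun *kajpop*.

kajpopvuudre

*kajpop* — final consonant /p/ (labial) → -vu → *kajpopvu*.
The plural form *kajpopvu* — final sound /u/ (a vowel) → -ud → *kajpopvuud*.
The genitive form *kajpopvuud*: final sound = /d/, a non-sibilant consonant → -re → *kajpopvuudre*.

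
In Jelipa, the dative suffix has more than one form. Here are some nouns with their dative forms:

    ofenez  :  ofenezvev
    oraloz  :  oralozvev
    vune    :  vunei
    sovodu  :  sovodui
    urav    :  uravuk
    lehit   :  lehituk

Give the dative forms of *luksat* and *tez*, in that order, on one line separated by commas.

luksatuk, tezvev

The suffix is conditioned by the final sound: -vev when the stem ends in a sibilant (*ofenez*, *oraloz*); -uk when the stem ends in a non-sibilant consonant (*urav*, *lehit*); -i when the stem ends in a vowel (*vune*, *sovodu*).
*luksat*: final sound = /t/, a non-sibilant consonant → -uk → *luksatuk*.
*tez*: final sound = /z/, a sibilant → -vev → *tezvev*.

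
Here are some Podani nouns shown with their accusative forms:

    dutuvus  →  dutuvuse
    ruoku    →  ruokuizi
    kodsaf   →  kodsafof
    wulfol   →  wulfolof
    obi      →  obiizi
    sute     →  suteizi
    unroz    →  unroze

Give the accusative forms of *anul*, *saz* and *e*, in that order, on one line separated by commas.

Looking at the final sound of each stem: -e when the stem ends in a sibilant (*dutuvus*, *unroz*); -of when the stem ends in a non-sibilant consonant (*kodsaf*, *wulfol*); -izi when the stem ends in a vowel (*ruoku*, *obi*, *sute*).
The final sound of *anul* is /l/, which is a non-sibilant consonant, so the suffix is -of, giving *anulof*.
*saz*: final sound = /z/, a sibilant → -e → *saze*.
*e* — final sound /e/ (a vowel) → -izi → *eizi*.

anulof, saze, eizi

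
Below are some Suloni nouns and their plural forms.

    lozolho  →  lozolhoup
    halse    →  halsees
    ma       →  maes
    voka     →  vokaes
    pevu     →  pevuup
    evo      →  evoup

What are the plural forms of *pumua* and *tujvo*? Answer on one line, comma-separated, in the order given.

The pattern is rounding harmony: -up when the last vowel of the stem is a rounded vowel (*lozolho*, *pevu*, *evo*); -es when the last vowel of the stem is an unrounded vowel (*halse*, *ma*, *voka*).
The last vowel of *pumua* is /a/, which is an unrounded vowel, so the suffix is -es, giving *pumuaes*.
Since the last vowel of *tujvo* is /o/ (a rounded vowel), it takes -up, giving *tujvoup*.

pumuaes, tujvoup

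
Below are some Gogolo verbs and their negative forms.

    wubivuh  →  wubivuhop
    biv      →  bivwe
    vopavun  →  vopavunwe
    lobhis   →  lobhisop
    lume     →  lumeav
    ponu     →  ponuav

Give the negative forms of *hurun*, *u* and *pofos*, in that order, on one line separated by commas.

hurunwe, uav, pofosop

The pattern is voicing of the final sound: -op when the stem ends in a voiceless consonant (*wubivuh*, *lobhis*); -we when the stem ends in a voiced consonant (*biv*, *vopavun*); -av when the stem ends in a vowel (*lume*, *ponu*).
*hurun*: final sound = /n/, a voiced consonant → -we → *hurunwe*.
*u*: final sound = /u/, a vowel → -av → *uav*.
The final sound of *pofos* is /s/, which is a voiceless consonant, so the suffix is -op, giving *pofosop*.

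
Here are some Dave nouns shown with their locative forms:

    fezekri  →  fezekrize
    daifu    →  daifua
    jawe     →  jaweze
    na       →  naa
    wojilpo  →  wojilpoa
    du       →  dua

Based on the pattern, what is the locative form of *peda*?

Looking at the last vowel of each stem: -ze when the last vowel of the stem is a front vowel (*fezekri*, *jawe*); -a when the last vowel of the stem is a back vowel (*daifu*, *na*, *wojilpo*, *du*).
Since the last vowel of *peda* is /a/ (a back vowel), it takes -a, giving *pedaa*.

pedaa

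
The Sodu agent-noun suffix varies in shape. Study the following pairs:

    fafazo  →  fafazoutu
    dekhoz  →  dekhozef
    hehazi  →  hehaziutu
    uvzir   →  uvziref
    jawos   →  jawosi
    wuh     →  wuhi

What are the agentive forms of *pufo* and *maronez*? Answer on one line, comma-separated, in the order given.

Looking at the final sound of each stem: -i when the stem ends in a voiceless consonant (*jawos*, *wuh*); -ef when the stem ends in a voiced consonant (*dekhoz*, *uvzir*); -utu when the stem ends in a vowel (*fafazo*, *hehazi*).
*pufo* — final sound /o/ (a vowel) → -utu → *pufoutu*.
Since the final sound of *maronez* is /z/ (a voiced consonant), it takes -ef, giving *maronezef*.

pufoutu, maronezef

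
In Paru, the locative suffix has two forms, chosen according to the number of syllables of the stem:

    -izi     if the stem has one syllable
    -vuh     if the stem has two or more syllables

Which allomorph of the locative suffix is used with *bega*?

-vuh

*bega* has 2 syllables, so the suffix is -vuh.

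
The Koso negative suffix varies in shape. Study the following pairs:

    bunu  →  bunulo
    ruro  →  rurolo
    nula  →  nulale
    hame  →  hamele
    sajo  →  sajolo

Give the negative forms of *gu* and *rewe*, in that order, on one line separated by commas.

gulo, rewele

Looking at the last vowel of each stem: -lo when the last vowel of the stem is a rounded vowel (*bunu*, *ruro*, *sajo*); -le when the last vowel of the stem is an unrounded vowel (*nula*, *hame*).
*gu* — last vowel /u/ (a rounded vowel) → -lo → *gulo*.
Since the last vowel of *rewe* is /e/ (an unrounded vowel), it takes -le, giving *rewele*.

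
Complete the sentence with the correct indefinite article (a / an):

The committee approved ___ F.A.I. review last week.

The indefinite article is chosen by the initial *sound* of the following word, not its spelling.
The initialism *F.A.I.* is read letter by letter; the first letter, F, is pronounced /ɛf/, which begins with a vowel sound.
So the article is *an*: The committee approved an F.A.I. review last week.

an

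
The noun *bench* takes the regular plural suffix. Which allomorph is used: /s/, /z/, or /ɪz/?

/ɪz/

The stem *bench* ends in a sibilant (/s, z, ʃ, ʒ, tʃ, dʒ/).
The plural suffix surfaces as /ɪz/ after sibilants, /s/ after other voiceless consonants, and /z/ after other voiced sounds.
So the plural -s on *bench* is pronounced /ɪz/.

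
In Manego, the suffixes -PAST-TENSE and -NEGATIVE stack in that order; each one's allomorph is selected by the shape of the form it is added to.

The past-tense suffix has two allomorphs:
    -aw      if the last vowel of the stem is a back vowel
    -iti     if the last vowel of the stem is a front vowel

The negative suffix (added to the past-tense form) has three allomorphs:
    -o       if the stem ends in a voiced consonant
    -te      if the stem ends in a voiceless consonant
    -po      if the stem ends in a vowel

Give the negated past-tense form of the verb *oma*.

The last vowel of *oma* is /a/, which is a back vowel, so the past-tense suffix is -aw, giving *omaaw*.
Since the final sound of the past-tense form *omaaw* is /w/ (a voiced consonant), it takes -o, giving *omaawo*.

omaawo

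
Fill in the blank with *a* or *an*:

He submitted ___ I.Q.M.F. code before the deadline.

The indefinite article is chosen by the initial *sound* of the following word, not its spelling.
The initialism *I.Q.M.F.* is read letter by letter; the first letter, I, is pronounced /aɪ/, which begins with a vowel sound.
So the article is *an*: He submitted an I.Q.M.F. code before the deadline.

an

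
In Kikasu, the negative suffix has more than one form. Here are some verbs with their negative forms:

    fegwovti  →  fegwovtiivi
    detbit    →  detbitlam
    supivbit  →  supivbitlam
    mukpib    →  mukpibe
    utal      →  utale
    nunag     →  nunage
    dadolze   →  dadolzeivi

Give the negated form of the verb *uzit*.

The alternation tracks the final sound of the stem — -lam when the stem ends in a voiceless consonant (*detbit*, *supivbit*); -e when the stem ends in a voiced consonant (*mukpib*, *utal*, *nunag*); -ivi when the stem ends in a vowel (*fegwovti*, *dadolze*).
*uzit* — final sound /t/ (a voiceless consonant) → -lam → *uzitlam*.

uzitlam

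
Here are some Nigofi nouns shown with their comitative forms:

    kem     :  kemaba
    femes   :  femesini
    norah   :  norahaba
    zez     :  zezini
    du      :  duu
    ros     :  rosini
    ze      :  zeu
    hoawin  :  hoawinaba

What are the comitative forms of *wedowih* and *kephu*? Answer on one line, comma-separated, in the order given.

wedowihaba, kephuu

The alternation tracks the final sound of the stem — -ini when the stem ends in a sibilant (*femes*, *zez*, *ros*); -aba when the stem ends in a non-sibilant consonant (*kem*, *norah*, *hoawin*); -u when the stem ends in a vowel (*du*, *ze*).
*wedowih*: final sound = /h/, a non-sibilant consonant → -aba → *wedowihaba*.
*kephu*: final sound = /u/, a vowel → -u → *kephuu*.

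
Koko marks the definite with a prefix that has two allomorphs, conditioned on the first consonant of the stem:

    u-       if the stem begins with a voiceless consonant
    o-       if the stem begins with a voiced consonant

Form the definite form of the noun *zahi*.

ozahi

*zahi* — first consonant /z/ (voiced) → o- → *ozahi*.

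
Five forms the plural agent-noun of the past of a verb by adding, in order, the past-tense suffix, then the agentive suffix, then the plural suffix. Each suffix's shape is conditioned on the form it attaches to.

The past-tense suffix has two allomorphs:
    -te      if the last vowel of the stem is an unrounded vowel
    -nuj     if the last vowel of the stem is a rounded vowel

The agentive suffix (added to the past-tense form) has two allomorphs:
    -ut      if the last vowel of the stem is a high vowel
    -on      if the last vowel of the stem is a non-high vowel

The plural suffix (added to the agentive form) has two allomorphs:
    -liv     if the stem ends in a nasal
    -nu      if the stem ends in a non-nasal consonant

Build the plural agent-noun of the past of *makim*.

makimteonliv

*makim* — last vowel /i/ (an unrounded vowel) → -te → *makimte*.
The last vowel of the past-tense form *makimte* is /e/, which is a non-high vowel, so the agentive suffix is -on, giving *makimteon*.
The final consonant of the agentive form *makimteon* is /n/, which is a nasal, so the plural suffix is -liv, giving *makimteonliv*.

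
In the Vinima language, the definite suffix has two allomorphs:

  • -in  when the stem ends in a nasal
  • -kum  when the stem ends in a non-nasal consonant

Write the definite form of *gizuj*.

*gizuj*: final consonant = /j/, non-nasal → -kum → *gizujkum*.

gizujkum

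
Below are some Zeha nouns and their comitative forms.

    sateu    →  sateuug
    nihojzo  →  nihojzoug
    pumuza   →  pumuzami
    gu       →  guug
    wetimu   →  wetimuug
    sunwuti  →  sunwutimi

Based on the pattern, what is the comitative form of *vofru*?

vofruug

The pattern is rounding harmony: -ug when the last vowel of the stem is a rounded vowel (*sateu*, *nihojzo*, *gu*, *wetimu*); -mi when the last vowel of the stem is an unrounded vowel (*pumuza*, *sunwuti*).
*vofru* — last vowel /u/ (a rounded vowel) → -ug → *vofruug*.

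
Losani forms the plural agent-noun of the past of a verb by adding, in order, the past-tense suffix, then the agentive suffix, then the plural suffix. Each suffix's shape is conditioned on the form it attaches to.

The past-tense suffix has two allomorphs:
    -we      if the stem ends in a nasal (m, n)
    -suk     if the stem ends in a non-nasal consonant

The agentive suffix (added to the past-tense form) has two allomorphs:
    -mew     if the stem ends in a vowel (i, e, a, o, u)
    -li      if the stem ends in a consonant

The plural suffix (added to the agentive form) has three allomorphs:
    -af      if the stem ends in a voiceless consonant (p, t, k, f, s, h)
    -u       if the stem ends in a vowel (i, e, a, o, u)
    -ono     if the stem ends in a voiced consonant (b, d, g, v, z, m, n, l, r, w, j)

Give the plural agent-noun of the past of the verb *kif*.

kifsukliu

The final consonant of *kif* is /f/, which is non-nasal, so the past-tense suffix is -suk, giving *kifsuk*.
Since the final sound of the past-tense form *kifsuk* is /k/ (a consonant), it takes -li, giving *kifsukli*.
The agentive form *kifsukli*: final sound = /i/, a vowel → -u → *kifsukliu*.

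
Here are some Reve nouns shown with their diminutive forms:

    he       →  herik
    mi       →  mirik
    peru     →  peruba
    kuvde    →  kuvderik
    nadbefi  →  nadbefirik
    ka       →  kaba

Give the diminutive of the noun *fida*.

fidaba

The pattern is front/back vowel harmony: -rik when the last vowel of the stem is a front vowel (*he*, *mi*, *kuvde*, *nadbefi*); -ba when the last vowel of the stem is a back vowel (*peru*, *ka*).
The last vowel of *fida* is /a/, which is a back vowel, so the suffix is -ba, giving *fidaba*.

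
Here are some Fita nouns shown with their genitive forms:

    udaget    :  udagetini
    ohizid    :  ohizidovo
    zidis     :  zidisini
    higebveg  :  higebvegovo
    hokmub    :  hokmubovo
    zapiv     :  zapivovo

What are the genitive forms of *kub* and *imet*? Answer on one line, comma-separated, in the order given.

kubovo, imetini

The suffix is conditioned by the final consonant: -ini when the stem ends in a voiceless consonant (*udaget*, *zidis*); -ovo when the stem ends in a voiced consonant (*ohizid*, *higebveg*, *hokmub*, *zapiv*).
The final consonant of *kub* is /b/, which is voiced, so the suffix is -ovo, giving *kubovo*.
The final consonant of *imet* is /t/, which is voiceless, so the suffix is -ini, giving *imetini*.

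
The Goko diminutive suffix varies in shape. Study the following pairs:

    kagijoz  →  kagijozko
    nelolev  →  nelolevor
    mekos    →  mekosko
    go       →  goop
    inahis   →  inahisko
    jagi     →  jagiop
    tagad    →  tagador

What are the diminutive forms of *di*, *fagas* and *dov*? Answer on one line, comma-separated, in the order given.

The alternation tracks the final sound of the stem — -ko when the stem ends in a sibilant (*kagijoz*, *mekos*, *inahis*); -or when the stem ends in a non-sibilant consonant (*nelolev*, *tagad*); -op when the stem ends in a vowel (*go*, *jagi*).
*di* — final sound /i/ (a vowel) → -op → *diop*.
Since the final sound of *fagas* is /s/ (a sibilant), it takes -ko, giving *fagasko*.
Since the final sound of *dov* is /v/ (a non-sibilant consonant), it takes -or, giving *dovor*.

diop, fagasko, dovor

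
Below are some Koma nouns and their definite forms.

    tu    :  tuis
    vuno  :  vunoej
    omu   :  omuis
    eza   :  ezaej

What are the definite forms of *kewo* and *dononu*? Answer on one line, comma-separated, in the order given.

kewoej, dononuis

The pattern is height harmony: -is when the last vowel of the stem is a high vowel (*tu*, *omu*); -ej when the last vowel of the stem is a non-high vowel (*vuno*, *eza*).
Since the last vowel of *kewo* is /o/ (a non-high vowel), it takes -ej, giving *kewoej*.
Since the last vowel of *dononu* is /u/ (a high vowel), it takes -is, giving *dononuis*.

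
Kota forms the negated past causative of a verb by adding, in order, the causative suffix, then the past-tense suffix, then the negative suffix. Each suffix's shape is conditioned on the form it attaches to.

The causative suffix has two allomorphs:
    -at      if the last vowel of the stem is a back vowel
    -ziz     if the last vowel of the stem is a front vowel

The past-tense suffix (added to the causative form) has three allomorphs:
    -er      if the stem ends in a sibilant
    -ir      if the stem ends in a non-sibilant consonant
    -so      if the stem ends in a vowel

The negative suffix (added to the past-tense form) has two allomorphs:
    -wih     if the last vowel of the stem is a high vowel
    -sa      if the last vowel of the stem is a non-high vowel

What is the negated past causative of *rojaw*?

*rojaw* — last vowel /a/ (a back vowel) → -at → *rojawat*.
The causative form *rojawat* — final sound /t/ (a non-sibilant consonant) → -ir → *rojawatir*.
Since the last vowel of the past-tense form *rojawatir* is /i/ (a high vowel), it takes -wih, giving *rojawatirwih*.

rojawatirwih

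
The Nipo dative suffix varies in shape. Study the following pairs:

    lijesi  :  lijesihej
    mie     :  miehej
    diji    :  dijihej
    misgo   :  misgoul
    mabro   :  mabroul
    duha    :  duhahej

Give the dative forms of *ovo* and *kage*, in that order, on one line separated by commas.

ovoul, kagehej

The alternation tracks the last vowel of the stem — -ul when the last vowel of the stem is a rounded vowel (*misgo*, *mabro*); -hej when the last vowel of the stem is an unrounded vowel (*lijesi*, *mie*, *diji*, *duha*).
The last vowel of *ovo* is /o/, which is a rounded vowel, so the suffix is -ul, giving *ovoul*.
The last vowel of *kage* is /e/, which is an unrounded vowel, so the suffix is -hej, giving *kagehej*.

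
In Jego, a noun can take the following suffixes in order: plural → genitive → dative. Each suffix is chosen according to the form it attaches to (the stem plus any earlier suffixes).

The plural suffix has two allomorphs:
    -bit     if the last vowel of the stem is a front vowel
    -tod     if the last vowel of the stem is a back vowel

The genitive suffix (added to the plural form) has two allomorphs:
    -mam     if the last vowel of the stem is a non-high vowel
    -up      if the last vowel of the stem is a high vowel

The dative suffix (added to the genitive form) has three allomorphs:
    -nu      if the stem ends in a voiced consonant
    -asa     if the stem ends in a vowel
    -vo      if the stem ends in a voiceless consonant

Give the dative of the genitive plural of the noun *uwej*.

The last vowel of *uwej* is /e/, which is a front vowel, so the plural suffix is -bit, giving *uwejbit*.
Since the last vowel of the plural form *uwejbit* is /i/ (a high vowel), it takes -up, giving *uwejbitup*.
The final sound of the genitive form *uwejbitup* is /p/, which is a voiceless consonant, so the dative suffix is -vo, giving *uwejbitupvo*.

uwejbitupvo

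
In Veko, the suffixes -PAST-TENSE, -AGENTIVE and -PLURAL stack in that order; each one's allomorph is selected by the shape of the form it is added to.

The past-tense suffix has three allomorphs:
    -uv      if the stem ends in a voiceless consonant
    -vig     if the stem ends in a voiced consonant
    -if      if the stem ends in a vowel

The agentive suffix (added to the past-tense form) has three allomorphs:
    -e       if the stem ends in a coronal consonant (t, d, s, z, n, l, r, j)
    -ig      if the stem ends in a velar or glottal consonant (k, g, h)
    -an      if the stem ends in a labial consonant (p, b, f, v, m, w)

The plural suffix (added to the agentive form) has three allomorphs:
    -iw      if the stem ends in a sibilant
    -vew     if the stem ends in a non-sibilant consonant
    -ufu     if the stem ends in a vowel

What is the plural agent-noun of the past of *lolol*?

*lolol* — final sound /l/ (a voiced consonant) → -vig → *lololvig*.
The past-tense form *lololvig* — final consonant /g/ (velar/glottal) → -ig → *lololvigig*.
The agentive form *lololvigig* — final sound /g/ (a non-sibilant consonant) → -vew → *lololvigigvew*.

lololvigigvew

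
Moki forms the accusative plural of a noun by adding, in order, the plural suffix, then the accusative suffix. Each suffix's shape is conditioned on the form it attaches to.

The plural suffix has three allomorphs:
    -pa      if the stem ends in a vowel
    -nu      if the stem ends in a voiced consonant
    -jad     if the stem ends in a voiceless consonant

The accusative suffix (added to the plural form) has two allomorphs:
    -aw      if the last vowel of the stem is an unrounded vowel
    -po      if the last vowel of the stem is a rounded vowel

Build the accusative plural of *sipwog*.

sipwognupo

*sipwog*: final sound = /g/, a voiced consonant → -nu → *sipwognu*.
The plural form *sipwognu* — last vowel /u/ (a rounded vowel) → -po → *sipwognupo*.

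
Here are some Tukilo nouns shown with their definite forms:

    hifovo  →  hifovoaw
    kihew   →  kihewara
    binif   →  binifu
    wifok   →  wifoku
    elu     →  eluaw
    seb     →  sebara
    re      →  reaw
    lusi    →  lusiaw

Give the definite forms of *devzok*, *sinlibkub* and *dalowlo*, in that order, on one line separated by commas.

The alternation tracks the final sound of the stem — -u when the stem ends in a voiceless consonant (*binif*, *wifok*); -ara when the stem ends in a voiced consonant (*kihew*, *seb*); -aw when the stem ends in a vowel (*hifovo*, *elu*, *re*, *lusi*).
The final sound of *devzok* is /k/, which is a voiceless consonant, so the suffix is -u, giving *devzoku*.
*sinlibkub*: final sound = /b/, a voiced consonant → -ara → *sinlibkubara*.
Since the final sound of *dalowlo* is /o/ (a vowel), it takes -aw, giving *dalowloaw*.

devzoku, sinlibkubara, dalowloaw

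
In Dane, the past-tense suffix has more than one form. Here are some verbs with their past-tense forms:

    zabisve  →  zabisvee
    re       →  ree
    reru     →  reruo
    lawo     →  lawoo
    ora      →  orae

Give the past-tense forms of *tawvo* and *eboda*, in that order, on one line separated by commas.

The alternation tracks the last vowel of the stem — -o when the last vowel of the stem is a rounded vowel (*reru*, *lawo*); -e when the last vowel of the stem is an unrounded vowel (*zabisve*, *re*, *ora*).
*tawvo* — last vowel /o/ (a rounded vowel) → -o → *tawvoo*.
Since the last vowel of *eboda* is /a/ (an unrounded vowel), it takes -e, giving *ebodae*.

tawvoo, ebodae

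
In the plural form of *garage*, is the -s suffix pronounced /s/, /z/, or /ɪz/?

/ɪz/

The stem *garage* ends in a sibilant (/s, z, ʃ, ʒ, tʃ, dʒ/).
The plural suffix surfaces as /ɪz/ after sibilants, /s/ after other voiceless consonants, and /z/ after other voiced sounds.
So the plural -s on *garage* is pronounced /ɪz/.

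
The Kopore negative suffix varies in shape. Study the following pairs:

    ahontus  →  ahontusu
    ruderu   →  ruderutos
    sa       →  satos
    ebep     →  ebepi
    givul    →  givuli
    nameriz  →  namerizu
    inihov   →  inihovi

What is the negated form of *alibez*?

The alternation tracks the final sound of the stem — -u when the stem ends in a sibilant (*ahontus*, *nameriz*); -i when the stem ends in a non-sibilant consonant (*ebep*, *givul*, *inihov*); -tos when the stem ends in a vowel (*ruderu*, *sa*).
*alibez* — final sound /z/ (a sibilant) → -u → *alibezu*.

alibezu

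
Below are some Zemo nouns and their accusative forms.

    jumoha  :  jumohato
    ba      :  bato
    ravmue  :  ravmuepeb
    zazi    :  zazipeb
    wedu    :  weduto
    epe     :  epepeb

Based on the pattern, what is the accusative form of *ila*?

The suffix is conditioned by the last vowel: -peb when the last vowel of the stem is a front vowel (*ravmue*, *zazi*, *epe*); -to when the last vowel of the stem is a back vowel (*jumoha*, *ba*, *wedu*).
*ila* — last vowel /a/ (a back vowel) → -to → *ilato*.

ilato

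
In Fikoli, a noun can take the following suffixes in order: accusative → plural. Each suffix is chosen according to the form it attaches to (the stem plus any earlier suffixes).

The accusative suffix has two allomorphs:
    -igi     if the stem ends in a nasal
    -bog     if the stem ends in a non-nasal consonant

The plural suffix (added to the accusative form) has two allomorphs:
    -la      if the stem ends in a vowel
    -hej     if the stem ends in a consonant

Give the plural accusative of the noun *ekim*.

ekimigila

Since the final consonant of *ekim* is /m/ (a nasal), it takes -igi, giving *ekimigi*.
The final sound of the accusative form *ekimigi* is /i/, which is a vowel, so the plural suffix is -la, giving *ekimigila*.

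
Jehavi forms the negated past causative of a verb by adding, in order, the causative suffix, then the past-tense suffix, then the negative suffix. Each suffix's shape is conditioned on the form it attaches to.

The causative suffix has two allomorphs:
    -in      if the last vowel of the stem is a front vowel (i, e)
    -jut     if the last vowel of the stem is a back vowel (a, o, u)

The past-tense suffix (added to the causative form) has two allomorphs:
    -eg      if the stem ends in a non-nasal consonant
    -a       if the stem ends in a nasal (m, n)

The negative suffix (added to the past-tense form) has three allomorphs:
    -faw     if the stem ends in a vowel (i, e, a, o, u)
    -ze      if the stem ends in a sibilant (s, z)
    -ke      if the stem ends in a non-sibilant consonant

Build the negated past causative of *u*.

ujutegke

The last vowel of *u* is /u/, which is a back vowel, so the causative suffix is -jut, giving *ujut*.
Since the final consonant of the causative form *ujut* is /t/ (non-nasal), it takes -eg, giving *ujuteg*.
The past-tense form *ujuteg* — final sound /g/ (a non-sibilant consonant) → -ke → *ujutegke*.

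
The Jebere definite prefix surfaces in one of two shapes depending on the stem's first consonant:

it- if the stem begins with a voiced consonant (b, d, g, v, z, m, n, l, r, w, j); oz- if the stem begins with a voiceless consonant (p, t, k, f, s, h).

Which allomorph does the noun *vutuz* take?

*vutuz* — first consonant /v/ (voiced) → it-.

it-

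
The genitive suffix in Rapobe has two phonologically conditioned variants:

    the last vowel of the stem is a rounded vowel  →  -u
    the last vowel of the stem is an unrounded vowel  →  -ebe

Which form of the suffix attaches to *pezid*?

-ebe

Since the last vowel of *pezid* is /i/ (an unrounded vowel), it takes -ebe.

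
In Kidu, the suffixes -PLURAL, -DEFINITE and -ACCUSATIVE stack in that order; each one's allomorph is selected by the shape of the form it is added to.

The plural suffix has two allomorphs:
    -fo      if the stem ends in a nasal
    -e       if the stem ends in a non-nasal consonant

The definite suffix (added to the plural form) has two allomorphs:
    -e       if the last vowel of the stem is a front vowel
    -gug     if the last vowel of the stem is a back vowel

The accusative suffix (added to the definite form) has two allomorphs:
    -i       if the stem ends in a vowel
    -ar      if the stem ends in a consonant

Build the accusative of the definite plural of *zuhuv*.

zuhuveei

Since the final consonant of *zuhuv* is /v/ (non-nasal), it takes -e, giving *zuhuve*.
Since the last vowel of the plural form *zuhuve* is /e/ (a front vowel), it takes -e, giving *zuhuvee*.
Since the final sound of the definite form *zuhuvee* is /e/ (a vowel), it takes -i, giving *zuhuveei*.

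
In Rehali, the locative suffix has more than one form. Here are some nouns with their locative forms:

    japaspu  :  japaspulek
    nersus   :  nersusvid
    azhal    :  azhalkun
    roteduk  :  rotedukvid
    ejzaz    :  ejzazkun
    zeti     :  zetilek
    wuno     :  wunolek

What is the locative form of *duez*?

duezkun

The alternation tracks the final sound of the stem — -vid when the stem ends in a voiceless consonant (*nersus*, *roteduk*); -kun when the stem ends in a voiced consonant (*azhal*, *ejzaz*); -lek when the stem ends in a vowel (*japaspu*, *zeti*, *wuno*).
*duez* — final sound /z/ (a voiced consonant) → -kun → *duezkun*.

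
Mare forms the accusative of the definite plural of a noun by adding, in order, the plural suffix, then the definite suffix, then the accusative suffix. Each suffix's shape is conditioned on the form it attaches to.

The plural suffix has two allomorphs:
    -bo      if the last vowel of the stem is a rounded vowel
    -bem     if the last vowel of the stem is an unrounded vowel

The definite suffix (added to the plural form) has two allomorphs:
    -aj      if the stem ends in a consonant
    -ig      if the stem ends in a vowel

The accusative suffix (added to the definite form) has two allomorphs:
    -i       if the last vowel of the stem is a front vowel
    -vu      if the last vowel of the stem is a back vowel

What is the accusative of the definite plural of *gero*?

geroboigi

*gero* — last vowel /o/ (a rounded vowel) → -bo → *gerobo*.
The final sound of the plural form *gerobo* is /o/, which is a vowel, so the definite suffix is -ig, giving *geroboig*.
The definite form *geroboig* — last vowel /i/ (a front vowel) → -i → *geroboigi*.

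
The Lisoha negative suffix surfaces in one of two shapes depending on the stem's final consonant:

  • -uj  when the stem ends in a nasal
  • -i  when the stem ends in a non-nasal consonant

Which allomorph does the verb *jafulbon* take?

-uj

*jafulbon* — final consonant /n/ (a nasal) → -uj.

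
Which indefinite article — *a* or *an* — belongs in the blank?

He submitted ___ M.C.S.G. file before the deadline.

The indefinite article is chosen by the initial *sound* of the following word, not its spelling.
The initialism *M.C.S.G.* is read letter by letter; the first letter, M, is pronounced /ɛm/, which begins with a vowel sound.
So the article is *an*: He submitted an M.C.S.G. file before the deadline.

an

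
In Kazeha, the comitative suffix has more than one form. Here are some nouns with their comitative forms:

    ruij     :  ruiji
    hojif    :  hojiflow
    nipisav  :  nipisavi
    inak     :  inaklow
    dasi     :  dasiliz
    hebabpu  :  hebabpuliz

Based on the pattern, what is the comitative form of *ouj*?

The suffix is conditioned by the final sound: -low when the stem ends in a voiceless consonant (*hojif*, *inak*); -i when the stem ends in a voiced consonant (*ruij*, *nipisav*); -liz when the stem ends in a vowel (*dasi*, *hebabpu*).
*ouj*: final sound = /j/, a voiced consonant → -i → *ouji*.

ouji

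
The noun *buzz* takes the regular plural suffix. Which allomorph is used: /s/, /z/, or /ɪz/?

/ɪz/

The stem *buzz* ends in a sibilant (/s, z, ʃ, ʒ, tʃ, dʒ/).
The plural suffix surfaces as /ɪz/ after sibilants, /s/ after other voiceless consonants, and /z/ after other voiced sounds.
So the plural -s on *buzz* is pronounced /ɪz/.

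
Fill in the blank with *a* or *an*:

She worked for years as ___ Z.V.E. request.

The indefinite article is chosen by the initial *sound* of the following word, not its spelling.
The initialism *Z.V.E.* is read letter by letter; the first letter, Z, is pronounced /ziː/, which begins with a consonant sound.
So the article is *a*: She worked for years as a Z.V.E. request.

a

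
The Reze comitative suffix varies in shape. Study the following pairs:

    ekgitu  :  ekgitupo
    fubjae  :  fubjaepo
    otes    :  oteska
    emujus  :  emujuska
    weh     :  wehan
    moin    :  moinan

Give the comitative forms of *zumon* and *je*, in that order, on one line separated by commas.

The pattern is sibilance of the final sound: -ka when the stem ends in a sibilant (*otes*, *emujus*); -an when the stem ends in a non-sibilant consonant (*weh*, *moin*); -po when the stem ends in a vowel (*ekgitu*, *fubjae*).
The final sound of *zumon* is /n/, which is a non-sibilant consonant, so the suffix is -an, giving *zumonan*.
The final sound of *je* is /e/, which is a vowel, so the suffix is -po, giving *jepo*.

zumonan, jepo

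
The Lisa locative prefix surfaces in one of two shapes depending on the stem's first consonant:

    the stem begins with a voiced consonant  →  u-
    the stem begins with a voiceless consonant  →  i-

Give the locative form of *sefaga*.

*sefaga*: first consonant = /s/, voiceless → i- → *isefaga*.

isefaga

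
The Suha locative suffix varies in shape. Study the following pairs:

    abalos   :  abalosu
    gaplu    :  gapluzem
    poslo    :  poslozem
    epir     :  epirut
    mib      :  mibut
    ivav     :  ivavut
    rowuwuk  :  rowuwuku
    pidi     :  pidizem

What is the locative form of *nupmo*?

nupmozem

The pattern is voicing of the final sound: -u when the stem ends in a voiceless consonant (*abalos*, *rowuwuk*); -ut when the stem ends in a voiced consonant (*epir*, *mib*, *ivav*); -zem when the stem ends in a vowel (*gaplu*, *poslo*, *pidi*).
*nupmo*: final sound = /o/, a vowel → -zem → *nupmozem*.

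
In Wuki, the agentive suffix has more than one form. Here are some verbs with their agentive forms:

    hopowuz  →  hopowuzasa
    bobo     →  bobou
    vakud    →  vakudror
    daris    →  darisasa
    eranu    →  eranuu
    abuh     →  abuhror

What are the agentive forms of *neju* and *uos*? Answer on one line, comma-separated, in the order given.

nejuu, uosasa

Looking at the final sound of each stem: -asa when the stem ends in a sibilant (*hopowuz*, *daris*); -ror when the stem ends in a non-sibilant consonant (*vakud*, *abuh*); -u when the stem ends in a vowel (*bobo*, *eranu*).
The final sound of *neju* is /u/, which is a vowel, so the suffix is -u, giving *nejuu*.
Since the final sound of *uos* is /s/ (a sibilant), it takes -asa, giving *uosasa*.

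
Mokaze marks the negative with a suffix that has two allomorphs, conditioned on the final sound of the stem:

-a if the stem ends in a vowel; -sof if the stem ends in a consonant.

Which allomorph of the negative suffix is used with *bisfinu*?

-a

*bisfinu*: final sound = /u/, a vowel → -a.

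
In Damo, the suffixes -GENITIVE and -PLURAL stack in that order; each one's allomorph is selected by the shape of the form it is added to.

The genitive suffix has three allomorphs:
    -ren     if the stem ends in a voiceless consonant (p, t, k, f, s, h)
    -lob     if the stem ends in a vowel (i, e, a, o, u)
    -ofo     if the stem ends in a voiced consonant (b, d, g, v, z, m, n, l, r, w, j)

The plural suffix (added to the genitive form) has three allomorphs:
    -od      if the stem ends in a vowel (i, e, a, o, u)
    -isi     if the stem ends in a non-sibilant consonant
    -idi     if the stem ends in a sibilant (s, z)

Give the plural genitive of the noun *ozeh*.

The final sound of *ozeh* is /h/, which is a voiceless consonant, so the genitive suffix is -ren, giving *ozehren*.
The final sound of the genitive form *ozehren* is /n/, which is a non-sibilant consonant, so the plural suffix is -isi, giving *ozehrenisi*.

ozehrenisi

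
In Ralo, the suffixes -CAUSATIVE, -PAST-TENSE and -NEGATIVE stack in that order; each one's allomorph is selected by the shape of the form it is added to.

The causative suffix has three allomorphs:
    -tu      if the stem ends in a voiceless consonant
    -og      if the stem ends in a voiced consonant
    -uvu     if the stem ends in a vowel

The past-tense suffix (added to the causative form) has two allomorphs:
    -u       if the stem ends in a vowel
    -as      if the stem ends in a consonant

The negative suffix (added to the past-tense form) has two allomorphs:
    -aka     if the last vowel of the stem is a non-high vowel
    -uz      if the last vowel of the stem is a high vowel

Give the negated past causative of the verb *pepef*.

pepeftuuuz

The final sound of *pepef* is /f/, which is a voiceless consonant, so the causative suffix is -tu, giving *pepeftu*.
The causative form *pepeftu* — final sound /u/ (a vowel) → -u → *pepeftuu*.
Since the last vowel of the past-tense form *pepeftuu* is /u/ (a high vowel), it takes -uz, giving *pepeftuuuz*.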